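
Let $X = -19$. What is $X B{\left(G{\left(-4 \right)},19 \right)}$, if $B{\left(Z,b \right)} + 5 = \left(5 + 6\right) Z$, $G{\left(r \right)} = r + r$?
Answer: $1767$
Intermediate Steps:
$G{\left(r \right)} = 2 r$
$B{\left(Z,b \right)} = -5 + 11 Z$ ($B{\left(Z,b \right)} = -5 + \left(5 + 6\right) Z = -5 + 11 Z$)
$X B{\left(G{\left(-4 \right)},19 \right)} = - 19 \left(-5 + 11 \cdot 2 \left(-4\right)\right) = - 19 \left(-5 + 11 \left(-8\right)\right) = - 19 \left(-5 - 88\right) = \left(-19\right) \left(-93\right) = 1767$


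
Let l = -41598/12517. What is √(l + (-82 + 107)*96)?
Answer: √375500011434/12517 ≈ 48.956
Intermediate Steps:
l = -41598/12517 (l = -41598*1/12517 = -41598/12517 ≈ -3.3233)
√(l + (-82 + 107)*96) = √(-41598/12517 + (-82 + 107)*96) = √(-41598/12517 + 25*96) = √(-41598/12517 + 2400) = √(29999202/12517) = √375500011434/12517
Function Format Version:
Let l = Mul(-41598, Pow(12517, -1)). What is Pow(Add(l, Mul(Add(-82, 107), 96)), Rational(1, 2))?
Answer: Mul(Rational(1, 12517), Pow(375500011434, Rational(1, 2))) ≈ 48.956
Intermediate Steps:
l = Rational(-41598, 12517) (l = Mul(-41598, Rational(1, 12517)) = Rational(-41598, 12517) ≈ -3.3233)
Pow(Add(l, Mul(Add(-82, 107), 96)), Rational(1, 2)) = Pow(Add(Rational(-41598, 12517), Mul(Add(-82, 107), 96)), Rational(1, 2)) = Pow(Add(Rational(-41598, 12517), Mul(25, 96)), Rational(1, 2)) = Pow(Add(Rational(-41598, 12517), 2400), Rational(1, 2)) = Pow(Rational(29999202, 12517), Rational(1, 2)) = Mul(Rational(1, 12517), Pow(375500011434, Rational(1, 2)))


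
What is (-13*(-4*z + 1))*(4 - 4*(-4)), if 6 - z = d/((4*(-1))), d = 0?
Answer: 5980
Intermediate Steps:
z = 6 (z = 6 - 0/(4*(-1)) = 6 - 0/(-4) = 6 - 0*(-1)/4 = 6 - 1*0 = 6 + 0 = 6)
(-13*(-4*z + 1))*(4 - 4*(-4)) = (-13*(-4*6 + 1))*(4 - 4*(-4)) = (-13*(-24 + 1))*(4 + 16) = -13*(-23)*20 = 299*20 = 5980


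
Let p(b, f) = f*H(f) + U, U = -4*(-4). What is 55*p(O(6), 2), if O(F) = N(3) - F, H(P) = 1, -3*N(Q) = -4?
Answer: 990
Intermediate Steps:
N(Q) = 4/3 (N(Q) = -⅓*(-4) = 4/3)
U = 16
O(F) = 4/3 - F
p(b, f) = 16 + f (p(b, f) = f*1 + 16 = f + 16 = 16 + f)
55*p(O(6), 2) = 55*(16 + 2) = 55*18 = 990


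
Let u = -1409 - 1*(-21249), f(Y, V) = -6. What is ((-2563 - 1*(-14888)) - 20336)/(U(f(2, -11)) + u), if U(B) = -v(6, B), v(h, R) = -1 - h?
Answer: -8011/19847 ≈ -0.40364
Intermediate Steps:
u = 19840 (u = -1409 + 21249 = 19840)
U(B) = 7 (U(B) = -(-1 - 1*6) = -(-1 - 6) = -1*(-7) = 7)
((-2563 - 1*(-14888)) - 20336)/(U(f(2, -11)) + u) = ((-2563 - 1*(-14888)) - 20336)/(7 + 19840) = ((-2563 + 14888) - 20336)/19847 = (12325 - 20336)*(1/19847) = -8011*1/19847 = -8011/19847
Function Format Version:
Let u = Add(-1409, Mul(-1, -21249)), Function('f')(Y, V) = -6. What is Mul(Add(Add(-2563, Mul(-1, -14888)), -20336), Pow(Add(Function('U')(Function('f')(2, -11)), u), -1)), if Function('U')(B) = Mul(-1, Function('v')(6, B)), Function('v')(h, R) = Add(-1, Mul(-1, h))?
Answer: Rational(-8011, 19847) ≈ -0.40364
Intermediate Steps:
u = 19840 (u = Add(-1409, 21249) = 19840)
Function('U')(B) = 7 (Function('U')(B) = Mul(-1, Add(-1, Mul(-1, 6))) = Mul(-1, Add(-1, -6)) = Mul(-1, -7) = 7)
Mul(Add(Add(-2563, Mul(-1, -14888)), -20336), Pow(Add(Function('U')(Function('f')(2, -11)), u), -1)) = Mul(Add(Add(-2563, Mul(-1, -14888)), -20336), Pow(Add(7, 19840), -1)) = Mul(Add(Add(-2563, 14888), -20336), Pow(19847, -1)) = Mul(Add(12325, -20336), Rational(1, 19847)) = Mul(-8011, Rational(1, 19847)) = Rational(-8011, 19847)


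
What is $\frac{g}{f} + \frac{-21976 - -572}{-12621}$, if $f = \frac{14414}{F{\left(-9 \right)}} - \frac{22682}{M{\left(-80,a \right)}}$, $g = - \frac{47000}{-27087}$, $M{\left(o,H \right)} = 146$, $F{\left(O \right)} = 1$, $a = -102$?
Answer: $\frac{67057226007932}{39537867907643} \approx 1.696$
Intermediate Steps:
$g = \frac{47000}{27087}$ ($g = \left(-47000\right) \left(- \frac{1}{27087}\right) = \frac{47000}{27087} \approx 1.7351$)
$f = \frac{1040881}{73}$ ($f = \frac{14414}{1} - \frac{22682}{146} = 14414 \cdot 1 - \frac{11341}{73} = 14414 - \frac{11341}{73} = \frac{1040881}{73} \approx 14259.0$)
$\frac{g}{f} + \frac{-21976 - -572}{-12621} = \frac{47000}{27087 \cdot \frac{1040881}{73}} + \frac{-21976 - -572}{-12621} = \frac{47000}{27087} \cdot \frac{73}{1040881} + \left(-21976 + 572\right) \left(- \frac{1}{12621}\right) = \frac{3431000}{28194343647} - - \frac{21404}{12621} = \frac{3431000}{28194343647} + \frac{21404}{12621} = \frac{67057226007932}{39537867907643}$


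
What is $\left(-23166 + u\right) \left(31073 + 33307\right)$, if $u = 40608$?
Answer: $1122915960$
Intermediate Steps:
$\left(-23166 + u\right) \left(31073 + 33307\right) = \left(-23166 + 40608\right) \left(31073 + 33307\right) = 17442 \cdot 64380 = 1122915960$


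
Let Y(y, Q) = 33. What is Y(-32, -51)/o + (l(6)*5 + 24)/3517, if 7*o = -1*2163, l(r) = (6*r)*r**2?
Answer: 631225/362251 ≈ 1.7425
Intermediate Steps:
l(r) = 6*r**3
o = -309 (o = (-1*2163)/7 = (1/7)*(-2163) = -309)
Y(-32, -51)/o + (l(6)*5 + 24)/3517 = 33/(-309) + ((6*6**3)*5 + 24)/3517 = 33*(-1/309) + ((6*216)*5 + 24)*(1/3517) = -11/103 + (1296*5 + 24)*(1/3517) = -11/103 + (6480 + 24)*(1/3517) = -11/103 + 6504*(1/3517) = -11/103 + 6504/3517 = 631225/362251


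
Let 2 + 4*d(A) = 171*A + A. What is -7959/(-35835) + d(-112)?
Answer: -115060879/23890 ≈ -4816.3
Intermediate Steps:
d(A) = -1/2 + 43*A (d(A) = -1/2 + (171*A + A)/4 = -1/2 + (172*A)/4 = -1/2 + 43*A)
-7959/(-35835) + d(-112) = -7959/(-35835) + (-1/2 + 43*(-112)) = -7959*(-1/35835) + (-1/2 - 4816) = 2653/11945 - 9633/2 = -115060879/23890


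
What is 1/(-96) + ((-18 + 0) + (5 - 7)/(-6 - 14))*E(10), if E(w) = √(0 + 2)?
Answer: -1/96 - 179*√2/10 ≈ -25.325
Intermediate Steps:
E(w) = √2
1/(-96) + ((-18 + 0) + (5 - 7)/(-6 - 14))*E(10) = 1/(-96) + ((-18 + 0) + (5 - 7)/(-6 - 14))*√2 = -1/96 + (-18 - 2/(-20))*√2 = -1/96 + (-18 - 2*(-1/20))*√2 = -1/96 + (-18 + ⅒)*√2 = -1/96 - 179*√2/10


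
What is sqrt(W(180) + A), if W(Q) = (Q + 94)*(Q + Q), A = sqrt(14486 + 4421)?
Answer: sqrt(98640 + sqrt(18907)) ≈ 314.29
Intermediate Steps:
A = sqrt(18907) ≈ 137.50
W(Q) = 2*Q*(94 + Q) (W(Q) = (94 + Q)*(2*Q) = 2*Q*(94 + Q))
sqrt(W(180) + A) = sqrt(2*180*(94 + 180) + sqrt(18907)) = sqrt(2*180*274 + sqrt(18907)) = sqrt(98640 + sqrt(18907))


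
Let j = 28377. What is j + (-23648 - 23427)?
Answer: -18698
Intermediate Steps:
j + (-23648 - 23427) = 28377 + (-23648 - 23427) = 28377 - 47075 = -18698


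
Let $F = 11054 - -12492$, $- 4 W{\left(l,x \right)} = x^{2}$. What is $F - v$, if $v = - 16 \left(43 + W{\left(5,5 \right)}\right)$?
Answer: $24134$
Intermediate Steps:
$W{\left(l,x \right)} = - \frac{x^{2}}{4}$
$F = 23546$ ($F = 11054 + 12492 = 23546$)
$v = -588$ ($v = - 16 \left(43 - \frac{5^{2}}{4}\right) = - 16 \left(43 - \frac{25}{4}\right) = \left(-16\right) \frac{147}{4} = -588$)
$F - v = 23546 - -588 = 23546 + 588 = 24134$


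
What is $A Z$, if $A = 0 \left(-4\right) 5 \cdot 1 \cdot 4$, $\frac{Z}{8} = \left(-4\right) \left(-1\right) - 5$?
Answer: $0$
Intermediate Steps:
$Z = -8$ ($Z = 8 \left(\left(-4\right) \left(-1\right) - 5\right) = 8 \left(4 - 5\right) = 8 \left(-1\right) = -8$)
$A = 0$ ($A = 0 \cdot 5 \cdot 1 \cdot 4 = 0 \cdot 1 \cdot 4 = 0 \cdot 4 = 0$)
$A Z = 0 \left(-8\right) = 0$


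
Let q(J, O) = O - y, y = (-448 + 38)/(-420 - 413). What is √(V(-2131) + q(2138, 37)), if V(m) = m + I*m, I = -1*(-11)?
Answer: I*√361608105/119 ≈ 159.8*I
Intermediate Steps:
I = 11
y = 410/833 (y = -410/(-833) = -410*(-1/833) = 410/833 ≈ 0.49220)
V(m) = 12*m (V(m) = m + 11*m = 12*m)
q(J, O) = -410/833 + O (q(J, O) = O - 1*410/833 = O - 410/833 = -410/833 + O)
√(V(-2131) + q(2138, 37)) = √(12*(-2131) + (-410/833 + 37)) = √(-25572 + 30411/833) = √(-21271065/833) = I*√361608105/119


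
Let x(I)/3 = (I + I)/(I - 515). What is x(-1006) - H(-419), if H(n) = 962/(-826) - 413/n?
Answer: 363872354/87734829 ≈ 4.1474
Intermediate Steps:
x(I) = 6*I/(-515 + I) (x(I) = 3*((I + I)/(I - 515)) = 3*((2*I)/(-515 + I)) = 3*(2*I/(-515 + I)) = 6*I/(-515 + I))
H(n) = -481/413 - 413/n (H(n) = 962*(-1/826) - 413/n = -481/413 - 413/n)
x(-1006) - H(-419) = 6*(-1006)/(-515 - 1006) - (-481/413 - 413/(-419)) = 6*(-1006)/(-1521) - (-481/413 - 413*(-1/419)) = 6*(-1006)*(-1/1521) - (-481/413 + 413/419) = 2012/507 - 1*(-30970/173047) = 2012/507 + 30970/173047 = 363872354/87734829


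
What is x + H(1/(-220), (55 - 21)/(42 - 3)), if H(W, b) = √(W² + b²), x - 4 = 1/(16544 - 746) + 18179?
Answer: 287255035/15798 + √55951921/8580 ≈ 18184.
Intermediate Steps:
x = 287255035/15798 (x = 4 + (1/(16544 - 746) + 18179) = 4 + (1/15798 + 18179) = 4 + 287191843/15798 = 287255035/15798 ≈ 18183.)
x + H(1/(-220), (55 - 21)/(42 - 3)) = 287255035/15798 + √((1/(-220))² + ((55 - 21)/(42 - 3))²) = 287255035/15798 + √((-1/220)² + (34/39)²) = 287255035/15798 + √(1/48400 + (34*(1/39))²) = 287255035/15798 + √(1/48400 + (34/39)²) = 287255035/15798 + √(1/48400 + 1156/1521) = 287255035/15798 + √(55951921/73616400) = 287255035/15798 + √55951921/8580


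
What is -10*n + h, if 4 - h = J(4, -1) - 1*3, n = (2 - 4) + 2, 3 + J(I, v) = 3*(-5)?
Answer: 25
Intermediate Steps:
J(I, v) = -18 (J(I, v) = -3 + 3*(-5) = -3 - 15 = -18)
n = 0 (n = -2 + 2 = 0)
h = 25 (h = 4 - (-18 - 1*3) = 4 - (-18 - 3) = 4 - 1*(-21) = 4 + 21 = 25)
-10*n + h = -10*0 + 25 = 0 + 25 = 25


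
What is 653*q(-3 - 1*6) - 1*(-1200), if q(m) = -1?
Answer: 547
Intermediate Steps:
653*q(-3 - 1*6) - 1*(-1200) = 653*(-1) - 1*(-1200) = -653 + 1200 = 547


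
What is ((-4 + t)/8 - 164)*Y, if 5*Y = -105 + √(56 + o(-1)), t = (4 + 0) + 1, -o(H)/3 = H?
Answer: 27531/8 - 1311*√59/40 ≈ 3189.6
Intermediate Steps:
o(H) = -3*H
t = 5 (t = 4 + 1 = 5)
Y = -21 + √59/5 (Y = (-105 + √(56 - 3*(-1)))/5 = (-105 + √(56 + 3))/5 = (-105 + √59)/5 = -21 + √59/5 ≈ -19.464)
((-4 + t)/8 - 164)*Y = ((-4 + 5)/8 - 164)*(-21 + √59/5) = ((⅛)*1 - 164)*(-21 + √59/5) = (⅛ - 164)*(-21 + √59/5) = -1311*(-21 + √59/5)/8 = 27531/8 - 1311*√59/40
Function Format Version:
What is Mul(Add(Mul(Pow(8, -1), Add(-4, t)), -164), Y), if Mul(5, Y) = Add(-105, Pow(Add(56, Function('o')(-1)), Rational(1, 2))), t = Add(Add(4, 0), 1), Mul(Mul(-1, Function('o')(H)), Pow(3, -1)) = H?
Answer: Add(Rational(27531, 8), Mul(Rational(-1311, 40), Pow(59, Rational(1, 2)))) ≈ 3189.6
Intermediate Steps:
Function('o')(H) = Mul(-3, H)
t = 5 (t = Add(4, 1) = 5)
Y = Add(-21, Mul(Rational(1, 5), Pow(59, Rational(1, 2)))) (Y = Mul(Rational(1, 5), Add(-105, Pow(Add(56, Mul(-3, -1)), Rational(1, 2)))) = Mul(Rational(1, 5), Add(-105, Pow(Add(56, 3), Rational(1, 2)))) = Mul(Rational(1, 5), Add(-105, Pow(59, Rational(1, 2)))) = Add(-21, Mul(Rational(1, 5), Pow(59, Rational(1, 2)))) ≈ -19.464)
Mul(Add(Mul(Pow(8, -1), Add(-4, t)), -164), Y) = Mul(Add(Mul(Pow(8, -1), Add(-4, 5)), -164), Add(-21, Mul(Rational(1, 5), Pow(59, Rational(1, 2))))) = Mul(Add(Mul(Rational(1, 8), 1), -164), Add(-21, Mul(Rational(1, 5), Pow(59, Rational(1, 2))))) = Mul(Add(Rational(1, 8), -164), Add(-21, Mul(Rational(1, 5), Pow(59, Rational(1, 2))))) = Mul(Rational(-1311, 8), Add(-21, Mul(Rational(1, 5), Pow(59, Rational(1, 2))))) = Add(Rational(27531, 8), Mul(Rational(-1311, 40), Pow(59, Rational(1, 2))))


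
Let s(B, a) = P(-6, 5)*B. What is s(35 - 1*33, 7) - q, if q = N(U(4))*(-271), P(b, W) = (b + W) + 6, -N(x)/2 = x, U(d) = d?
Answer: -2158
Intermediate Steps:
N(x) = -2*x
P(b, W) = 6 + W + b (P(b, W) = (W + b) + 6 = 6 + W + b)
q = 2168 (q = -2*4*(-271) = -8*(-271) = 2168)
s(B, a) = 5*B (s(B, a) = (6 + 5 - 6)*B = 5*B)
s(35 - 1*33, 7) - q = 5*(35 - 1*33) - 1*2168 = 5*(35 - 33) - 2168 = 5*2 - 2168 = 10 - 2168 = -2158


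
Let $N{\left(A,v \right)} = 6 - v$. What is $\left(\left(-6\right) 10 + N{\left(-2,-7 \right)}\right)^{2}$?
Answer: $2209$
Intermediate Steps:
$\left(\left(-6\right) 10 + N{\left(-2,-7 \right)}\right)^{2} = \left(\left(-6\right) 10 + \left(6 - -7\right)\right)^{2} = \left(-60 + \left(6 + 7\right)\right)^{2} = \left(-60 + 13\right)^{2} = \left(-47\right)^{2} = 2209$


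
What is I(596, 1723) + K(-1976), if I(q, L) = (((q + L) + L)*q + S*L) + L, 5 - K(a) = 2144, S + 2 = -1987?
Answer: -1018431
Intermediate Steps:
S = -1989 (S = -2 - 1987 = -1989)
K(a) = -2139 (K(a) = 5 - 1*2144 = 5 - 2144 = -2139)
I(q, L) = -1988*L + q*(q + 2*L) (I(q, L) = (((q + L) + L)*q - 1989*L) + L = (((L + q) + L)*q - 1989*L) + L = ((q + 2*L)*q - 1989*L) + L = (q*(q + 2*L) - 1989*L) + L = (-1989*L + q*(q + 2*L)) + L = -1988*L + q*(q + 2*L))
I(596, 1723) + K(-1976) = (596**2 - 1988*1723 + 2*1723*596) - 2139 = (355216 - 3425324 + 2053816) - 2139 = -1016292 - 2139 = -1018431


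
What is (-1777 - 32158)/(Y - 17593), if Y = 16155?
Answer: 33935/1438 ≈ 23.599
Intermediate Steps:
(-1777 - 32158)/(Y - 17593) = (-1777 - 32158)/(16155 - 17593) = -33935/(-1438) = -33935*(-1/1438) = 33935/1438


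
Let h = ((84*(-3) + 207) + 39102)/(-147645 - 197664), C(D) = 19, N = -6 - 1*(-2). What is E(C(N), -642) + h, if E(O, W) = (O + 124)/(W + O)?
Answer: -522778/1525727 ≈ -0.34264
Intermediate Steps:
N = -4 (N = -6 + 2 = -4)
E(O, W) = (124 + O)/(O + W)
h = -277/2449 (h = ((-252 + 207) + 39102)/(-345309) = (-45 + 39102)*(-1/345309) = 39057*(-1/345309) = -277/2449 ≈ -0.11311)
E(C(N), -642) + h = (124 + 19)/(19 - 642) - 277/2449 = 143/(-623) - 277/2449 = -1/623*143 - 277/2449 = -143/623 - 277/2449 = -522778/1525727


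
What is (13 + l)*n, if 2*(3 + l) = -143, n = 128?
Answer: -7872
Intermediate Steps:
l = -149/2 (l = -3 + (½)*(-143) = -3 - 143/2 = -149/2 ≈ -74.500)
(13 + l)*n = (13 - 149/2)*128 = -123/2*128 = -7872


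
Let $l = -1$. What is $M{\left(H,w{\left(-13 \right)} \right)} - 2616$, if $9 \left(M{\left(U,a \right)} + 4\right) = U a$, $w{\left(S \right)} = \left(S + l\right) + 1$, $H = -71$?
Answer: $- \frac{22657}{9} \approx -2517.4$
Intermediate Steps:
$w{\left(S \right)} = S$ ($w{\left(S \right)} = \left(S - 1\right) + 1 = \left(-1 + S\right) + 1 = S$)
$M{\left(U,a \right)} = -4 + \frac{U a}{9}$
$M{\left(H,w{\left(-13 \right)} \right)} - 2616 = \left(-4 + \frac{1}{9} \left(-71\right) \left(-13\right)\right) - 2616 = \left(-4 + \frac{923}{9}\right) - 2616 = \frac{887}{9} - 2616 = - \frac{22657}{9}$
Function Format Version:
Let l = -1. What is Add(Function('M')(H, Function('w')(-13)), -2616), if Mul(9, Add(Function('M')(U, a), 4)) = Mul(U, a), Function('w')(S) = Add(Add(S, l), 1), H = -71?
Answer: Rational(-22657, 9) ≈ -2517.4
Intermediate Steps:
Function('w')(S) = S (Function('w')(S) = Add(Add(S, -1), 1) = Add(Add(-1, S), 1) = S)
Function('M')(U, a) = Add(-4, Mul(Rational(1, 9), U, a)) (Function('M')(U, a) = Add(-4, Mul(Rational(1, 9), Mul(U, a))) = Add(-4, Mul(Rational(1, 9), U, a)))
Add(Function('M')(H, Function('w')(-13)), -2616) = Add(Add(-4, Mul(Rational(1, 9), -71, -13)), -2616) = Add(Add(-4, Rational(923, 9)), -2616) = Add(Rational(887, 9), -2616) = Rational(-22657, 9)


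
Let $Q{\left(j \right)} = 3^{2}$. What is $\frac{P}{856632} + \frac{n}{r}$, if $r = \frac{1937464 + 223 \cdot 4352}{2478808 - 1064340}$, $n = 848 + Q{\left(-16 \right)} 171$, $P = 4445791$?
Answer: $\frac{1572080565739}{1347971640} \approx 1166.3$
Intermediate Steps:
$Q{\left(j \right)} = 9$
$n = 2387$ ($n = 848 + 9 \cdot 171 = 848 + 1539 = 2387$)
$r = \frac{66090}{32147}$ ($r = \frac{1937464 + 970496}{1414468} = 2907960 \cdot \frac{1}{1414468} = \frac{66090}{32147} \approx 2.0559$)
$\frac{P}{856632} + \frac{n}{r} = \frac{4445791}{856632} + \frac{2387}{\frac{66090}{32147}} = 4445791 \cdot \frac{1}{856632} + 2387 \cdot \frac{32147}{66090} = \frac{635113}{122376} + \frac{76734889}{66090} = \frac{1572080565739}{1347971640}$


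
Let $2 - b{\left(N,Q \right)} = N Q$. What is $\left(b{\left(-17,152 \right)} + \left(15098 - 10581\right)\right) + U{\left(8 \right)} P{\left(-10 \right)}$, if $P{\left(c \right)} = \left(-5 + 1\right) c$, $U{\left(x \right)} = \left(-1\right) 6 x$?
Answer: $5183$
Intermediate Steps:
$U{\left(x \right)} = - 6 x$
$P{\left(c \right)} = - 4 c$
$b{\left(N,Q \right)} = 2 - N Q$
$\left(b{\left(-17,152 \right)} + \left(15098 - 10581\right)\right) + U{\left(8 \right)} P{\left(-10 \right)} = \left(\left(2 - \left(-17\right) 152\right) + \left(15098 - 10581\right)\right) + \left(-6\right) 8 \left(\left(-4\right) \left(-10\right)\right) = \left(\left(2 + 2584\right) + \left(15098 - 10581\right)\right) - 1920 = \left(2586 + 4517\right) - 1920 = 7103 - 1920 = 5183$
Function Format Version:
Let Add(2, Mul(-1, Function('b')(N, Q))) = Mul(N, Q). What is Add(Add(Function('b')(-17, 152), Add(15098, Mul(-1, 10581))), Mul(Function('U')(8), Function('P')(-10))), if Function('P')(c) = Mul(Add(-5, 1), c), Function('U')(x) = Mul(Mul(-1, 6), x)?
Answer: 5183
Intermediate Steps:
Function('U')(x) = Mul(-6, x)
Function('P')(c) = Mul(-4, c)
Function('b')(N, Q) = Add(2, Mul(-1, N, Q)) (Function('b')(N, Q) = Add(2, Mul(-1, Mul(N, Q))) = Add(2, Mul(-1, N, Q)))
Add(Add(Function('b')(-17, 152), Add(15098, Mul(-1, 10581))), Mul(Function('U')(8), Function('P')(-10))) = Add(Add(Add(2, Mul(-1, -17, 152)), Add(15098, Mul(-1, 10581))), Mul(Mul(-6, 8), Mul(-4, -10))) = Add(Add(Add(2, 2584), Add(15098, -10581)), Mul(-48, 40)) = Add(Add(2586, 4517), -1920) = Add(7103, -1920) = 5183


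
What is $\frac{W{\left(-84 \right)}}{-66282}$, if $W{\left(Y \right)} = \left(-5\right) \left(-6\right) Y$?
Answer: $\frac{420}{11047} \approx 0.038019$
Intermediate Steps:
$W{\left(Y \right)} = 30 Y$
$\frac{W{\left(-84 \right)}}{-66282} = \frac{30 \left(-84\right)}{-66282} = \left(-2520\right) \left(- \frac{1}{66282}\right) = \frac{420}{11047}$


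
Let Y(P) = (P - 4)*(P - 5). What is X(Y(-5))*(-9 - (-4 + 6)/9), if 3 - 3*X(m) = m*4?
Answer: 9877/9 ≈ 1097.4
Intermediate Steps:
Y(P) = (-5 + P)*(-4 + P) (Y(P) = (-4 + P)*(-5 + P) = (-5 + P)*(-4 + P))
X(m) = 1 - 4*m/3 (X(m) = 1 - m*4/3 = 1 - 4*m/3)
X(Y(-5))*(-9 - (-4 + 6)/9) = (1 - 4*(20 + (-5)² - 9*(-5))/3)*(-9 - (-4 + 6)/9) = (1 - 4*(20 + 25 + 45)/3)*(-9 - 1*2*(⅑)) = (1 - 4/3*90)*(-9 - 2*⅑) = (1 - 120)*(-9 - 2/9) = -119*(-83/9) = 9877/9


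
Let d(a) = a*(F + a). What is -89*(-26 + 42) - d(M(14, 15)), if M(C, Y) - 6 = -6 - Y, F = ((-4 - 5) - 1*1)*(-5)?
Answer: -899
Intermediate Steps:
F = 50 (F = (-9 - 1)*(-5) = -10*(-5) = 50)
M(C, Y) = -Y (M(C, Y) = 6 + (-6 - Y) = -Y)
d(a) = a*(50 + a)
-89*(-26 + 42) - d(M(14, 15)) = -89*(-26 + 42) - (-1*15)*(50 - 1*15) = -89*16 - (-15)*(50 - 15) = -1424 - (-15)*35 = -1424 - 1*(-525) = -1424 + 525 = -899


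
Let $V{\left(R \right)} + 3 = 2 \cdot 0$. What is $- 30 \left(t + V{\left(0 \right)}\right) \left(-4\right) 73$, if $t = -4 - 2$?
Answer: $-78840$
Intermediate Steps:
$t = -6$
$V{\left(R \right)} = -3$ ($V{\left(R \right)} = -3 + 2 \cdot 0 = -3 + 0 = -3$)
$- 30 \left(t + V{\left(0 \right)}\right) \left(-4\right) 73 = - 30 \left(-6 - 3\right) \left(-4\right) 73 = - 30 \left(\left(-9\right) \left(-4\right)\right) 73 = \left(-30\right) 36 \cdot 73 = \left(-1080\right) 73 = -78840$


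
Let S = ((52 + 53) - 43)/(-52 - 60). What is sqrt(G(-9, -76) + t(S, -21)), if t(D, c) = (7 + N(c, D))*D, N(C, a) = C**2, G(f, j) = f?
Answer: I*sqrt(257) ≈ 16.031*I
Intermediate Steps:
S = -31/56 (S = (105 - 43)/(-112) = 62*(-1/112) = -31/56 ≈ -0.55357)
t(D, c) = D*(7 + c**2) (t(D, c) = (7 + c**2)*D = D*(7 + c**2))
sqrt(G(-9, -76) + t(S, -21)) = sqrt(-9 - 31*(7 + (-21)**2)/56) = sqrt(-9 - 31*(7 + 441)/56) = sqrt(-9 - 31/56*448) = sqrt(-9 - 248) = sqrt(-257) = I*sqrt(257)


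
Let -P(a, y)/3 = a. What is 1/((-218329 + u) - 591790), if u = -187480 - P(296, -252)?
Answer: -1/996711 ≈ -1.0033e-6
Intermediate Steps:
P(a, y) = -3*a
u = -186592 (u = -187480 - (-3)*296 = -187480 - 1*(-888) = -187480 + 888 = -186592)
1/((-218329 + u) - 591790) = 1/((-218329 - 186592) - 591790) = 1/(-404921 - 591790) = 1/(-996711) = -1/996711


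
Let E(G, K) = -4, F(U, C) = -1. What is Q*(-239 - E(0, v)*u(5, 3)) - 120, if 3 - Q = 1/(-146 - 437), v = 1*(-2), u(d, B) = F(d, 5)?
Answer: -495210/583 ≈ -849.42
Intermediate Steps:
u(d, B) = -1
v = -2
Q = 1750/583 (Q = 3 - 1/(-146 - 437) = 3 - 1/(-583) = 3 - 1*(-1/583) = 3 + 1/583 = 1750/583 ≈ 3.0017)
Q*(-239 - E(0, v)*u(5, 3)) - 120 = 1750*(-239 - (-4)*(-1))/583 - 120 = 1750*(-239 - 1*4)/583 - 120 = 1750*(-239 - 4)/583 - 120 = (1750/583)*(-243) - 120 = -425250/583 - 120 = -495210/583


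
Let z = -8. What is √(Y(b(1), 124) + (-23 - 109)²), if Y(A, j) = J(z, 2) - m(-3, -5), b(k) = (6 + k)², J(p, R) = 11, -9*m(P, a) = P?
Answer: 4*√9807/3 ≈ 132.04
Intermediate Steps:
m(P, a) = -P/9
Y(A, j) = 32/3 (Y(A, j) = 11 - (-1)*(-3)/9 = 11 - 1*⅓ = 11 - ⅓ = 32/3)
√(Y(b(1), 124) + (-23 - 109)²) = √(32/3 + (-23 - 109)²) = √(32/3 + (-132)²) = √(32/3 + 17424) = √(52304/3) = 4*√9807/3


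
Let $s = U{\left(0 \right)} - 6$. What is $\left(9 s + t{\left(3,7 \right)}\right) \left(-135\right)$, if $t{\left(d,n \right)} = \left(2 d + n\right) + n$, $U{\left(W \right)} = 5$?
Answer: $-1485$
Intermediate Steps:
$t{\left(d,n \right)} = 2 d + 2 n$ ($t{\left(d,n \right)} = \left(n + 2 d\right) + n = 2 d + 2 n$)
$s = -1$ ($s = 5 - 6 = -1$)
$\left(9 s + t{\left(3,7 \right)}\right) \left(-135\right) = \left(9 \left(-1\right) + \left(2 \cdot 3 + 2 \cdot 7\right)\right) \left(-135\right) = \left(-9 + \left(6 + 14\right)\right) \left(-135\right) = \left(-9 + 20\right) \left(-135\right) = 11 \left(-135\right) = -1485$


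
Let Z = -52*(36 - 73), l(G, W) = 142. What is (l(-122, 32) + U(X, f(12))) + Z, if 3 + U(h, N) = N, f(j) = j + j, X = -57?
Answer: 2087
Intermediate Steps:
f(j) = 2*j
U(h, N) = -3 + N
Z = 1924 (Z = -52*(-37) = 1924)
(l(-122, 32) + U(X, f(12))) + Z = (142 + (-3 + 2*12)) + 1924 = (142 + (-3 + 24)) + 1924 = (142 + 21) + 1924 = 163 + 1924 = 2087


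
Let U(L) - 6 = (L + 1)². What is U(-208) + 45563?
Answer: 88418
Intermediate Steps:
U(L) = 6 + (1 + L)² (U(L) = 6 + (L + 1)² = 6 + (1 + L)²)
U(-208) + 45563 = (6 + (1 - 208)²) + 45563 = (6 + (-207)²) + 45563 = (6 + 42849) + 45563 = 42855 + 45563 = 88418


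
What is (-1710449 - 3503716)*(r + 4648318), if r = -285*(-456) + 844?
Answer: -24919130663130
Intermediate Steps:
r = 130804 (r = 129960 + 844 = 130804)
(-1710449 - 3503716)*(r + 4648318) = (-1710449 - 3503716)*(130804 + 4648318) = -5214165*4779122 = -24919130663130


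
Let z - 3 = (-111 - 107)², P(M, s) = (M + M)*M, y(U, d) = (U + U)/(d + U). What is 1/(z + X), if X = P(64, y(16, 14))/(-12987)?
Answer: 12987/617224957 ≈ 2.1041e-5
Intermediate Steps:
y(U, d) = 2*U/(U + d) (y(U, d) = (2*U)/(U + d) = 2*U/(U + d))
P(M, s) = 2*M² (P(M, s) = (2*M)*M = 2*M²)
X = -8192/12987 (X = (2*64²)/(-12987) = (2*4096)*(-1/12987) = 8192*(-1/12987) = -8192/12987 ≈ -0.63078)
z = 47527 (z = 3 + (-111 - 107)² = 3 + (-218)² = 3 + 47524 = 47527)
1/(z + X) = 1/(47527 - 8192/12987) = 1/(617224957/12987) = 12987/617224957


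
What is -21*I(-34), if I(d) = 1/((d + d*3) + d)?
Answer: 21/170 ≈ 0.12353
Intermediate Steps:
I(d) = 1/(5*d) (I(d) = 1/((d + 3*d) + d) = 1/(4*d + d) = 1/(5*d))
-21*I(-34) = -21/(5*(-34)) = -21*(-1)/(5*34) = -21*(-1/170) = 21/170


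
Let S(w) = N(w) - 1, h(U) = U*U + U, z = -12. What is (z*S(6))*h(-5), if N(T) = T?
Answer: -1200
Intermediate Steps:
h(U) = U + U² (h(U) = U² + U = U + U²)
S(w) = -1 + w (S(w) = w - 1 = -1 + w)
(z*S(6))*h(-5) = (-12*(-1 + 6))*(-5*(1 - 5)) = (-12*5)*(-5*(-4)) = -60*20 = -1200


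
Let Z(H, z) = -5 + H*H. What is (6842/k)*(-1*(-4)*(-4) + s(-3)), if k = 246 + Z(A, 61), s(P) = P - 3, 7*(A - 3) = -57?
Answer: -7375676/13105 ≈ -562.81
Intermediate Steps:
A = -36/7 (A = 3 + (⅐)*(-57) = 3 - 57/7 = -36/7 ≈ -5.1429)
Z(H, z) = -5 + H²
s(P) = -3 + P
k = 13105/49 (k = 246 + (-5 + (-36/7)²) = 246 + (-5 + 1296/49) = 246 + 1051/49 = 13105/49 ≈ 267.45)
(6842/k)*(-1*(-4)*(-4) + s(-3)) = (6842/(13105/49))*(-1*(-4)*(-4) + (-3 - 3)) = (6842*(49/13105))*(4*(-4) - 6) = 335258*(-16 - 6)/13105 = (335258/13105)*(-22) = -7375676/13105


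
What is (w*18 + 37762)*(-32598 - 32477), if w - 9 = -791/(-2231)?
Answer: -5506821031150/2231 ≈ -2.4683e+9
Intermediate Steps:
w = 20870/2231 (w = 9 - 791/(-2231) = 9 - 791*(-1/2231) = 9 + 791/2231 = 20870/2231 ≈ 9.3546)
(w*18 + 37762)*(-32598 - 32477) = ((20870/2231)*18 + 37762)*(-32598 - 32477) = (375660/2231 + 37762)*(-65075) = (84622682/2231)*(-65075) = -5506821031150/2231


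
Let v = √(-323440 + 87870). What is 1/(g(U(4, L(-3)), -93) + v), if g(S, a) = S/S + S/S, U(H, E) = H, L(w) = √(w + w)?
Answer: 1/117787 - I*√235570/235574 ≈ 8.4899e-6 - 0.0020603*I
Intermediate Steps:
L(w) = √2*√w (L(w) = √(2*w) = √2*√w)
g(S, a) = 2 (g(S, a) = 1 + 1 = 2)
v = I*√235570 (v = √(-235570) = I*√235570 ≈ 485.36*I)
1/(g(U(4, L(-3)), -93) + v) = 1/(2 + I*√235570)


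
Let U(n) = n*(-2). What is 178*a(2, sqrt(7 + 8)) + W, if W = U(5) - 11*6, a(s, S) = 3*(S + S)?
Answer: -76 + 1068*sqrt(15) ≈ 4060.3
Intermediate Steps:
U(n) = -2*n
a(s, S) = 6*S (a(s, S) = 3*(2*S) = 6*S)
W = -76 (W = -2*5 - 11*6 = -10 - 66 = -76)
178*a(2, sqrt(7 + 8)) + W = 178*(6*sqrt(7 + 8)) - 76 = 178*(6*sqrt(15)) - 76 = 1068*sqrt(15) - 76 = -76 + 1068*sqrt(15)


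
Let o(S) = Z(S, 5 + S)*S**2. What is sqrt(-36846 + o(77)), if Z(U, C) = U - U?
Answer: 3*I*sqrt(4094) ≈ 191.95*I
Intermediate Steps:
Z(U, C) = 0
o(S) = 0 (o(S) = 0*S**2 = 0)
sqrt(-36846 + o(77)) = sqrt(-36846 + 0) = sqrt(-36846) = 3*I*sqrt(4094)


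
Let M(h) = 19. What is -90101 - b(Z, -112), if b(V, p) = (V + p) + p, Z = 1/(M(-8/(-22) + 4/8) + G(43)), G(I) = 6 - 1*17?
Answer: -719017/8 ≈ -89877.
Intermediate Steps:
G(I) = -11 (G(I) = 6 - 17 = -11)
Z = 1/8 (Z = 1/(19 - 11) = 1/8 ≈ 0.12500)
b(V, p) = V + 2*p
-90101 - b(Z, -112) = -90101 - (1/8 + 2*(-112)) = -90101 - (1/8 - 224) = -90101 - 1*(-1791/8) = -90101 + 1791/8 = -719017/8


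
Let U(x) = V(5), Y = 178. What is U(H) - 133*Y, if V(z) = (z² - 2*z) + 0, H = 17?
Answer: -23659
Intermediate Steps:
V(z) = z² - 2*z
U(x) = 15 (U(x) = 5*(-2 + 5) = 5*3 = 15)
U(H) - 133*Y = 15 - 133*178 = 15 - 23674 = -23659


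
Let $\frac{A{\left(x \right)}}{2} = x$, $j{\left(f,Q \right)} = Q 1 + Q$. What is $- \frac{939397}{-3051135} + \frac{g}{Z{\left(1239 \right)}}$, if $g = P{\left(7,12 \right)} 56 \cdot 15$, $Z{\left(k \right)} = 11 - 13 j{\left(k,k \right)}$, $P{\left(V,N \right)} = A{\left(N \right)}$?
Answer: $- \frac{31259480009}{98255700405} \approx -0.31814$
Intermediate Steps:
$j{\left(f,Q \right)} = 2 Q$ ($j{\left(f,Q \right)} = Q + Q = 2 Q$)
$A{\left(x \right)} = 2 x$
$P{\left(V,N \right)} = 2 N$
$Z{\left(k \right)} = 11 - 26 k$ ($Z{\left(k \right)} = 11 - 13 \cdot 2 k = 11 - 26 k$)
$g = 20160$ ($g = 2 \cdot 12 \cdot 56 \cdot 15 = 24 \cdot 56 \cdot 15 = 1344 \cdot 15 = 20160$)
$- \frac{939397}{-3051135} + \frac{g}{Z{\left(1239 \right)}} = - \frac{939397}{-3051135} + \frac{20160}{11 - 32214} = \left(-939397\right) \left(- \frac{1}{3051135}\right) + \frac{20160}{11 - 32214} = \frac{939397}{3051135} + \frac{20160}{-32203} = \frac{939397}{3051135} + 20160 \left(- \frac{1}{32203}\right) = \frac{939397}{3051135} - \frac{20160}{32203} = - \frac{31259480009}{98255700405}$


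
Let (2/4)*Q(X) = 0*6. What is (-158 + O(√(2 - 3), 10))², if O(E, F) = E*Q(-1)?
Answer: 24964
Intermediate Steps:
Q(X) = 0 (Q(X) = 2*(0*6) = 2*0 = 0)
O(E, F) = 0 (O(E, F) = E*0 = 0)
(-158 + O(√(2 - 3), 10))² = (-158 + 0)² = (-158)² = 24964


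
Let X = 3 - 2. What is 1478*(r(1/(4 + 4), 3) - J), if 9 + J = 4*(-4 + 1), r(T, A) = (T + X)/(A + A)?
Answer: 250521/8 ≈ 31315.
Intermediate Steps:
X = 1
r(T, A) = (1 + T)/(2*A) (r(T, A) = (T + 1)/(A + A) = (1 + T)/((2*A)) = (1 + T)*(1/(2*A)) = (1 + T)/(2*A))
J = -21 (J = -9 + 4*(-4 + 1) = -9 + 4*(-3) = -9 - 12 = -21)
1478*(r(1/(4 + 4), 3) - J) = 1478*((½)*(1 + 1/(4 + 4))/3 - 1*(-21)) = 1478*((½)*(⅓)*(1 + 1/8) + 21) = 1478*((½)*(⅓)*(1 + ⅛) + 21) = 1478*((½)*(⅓)*(9/8) + 21) = 1478*(3/16 + 21) = 1478*(339/16) = 250521/8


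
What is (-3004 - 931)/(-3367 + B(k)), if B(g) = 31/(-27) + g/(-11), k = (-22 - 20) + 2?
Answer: 233739/199852 ≈ 1.1696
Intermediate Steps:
k = -40 (k = -42 + 2 = -40)
B(g) = -31/27 - g/11 (B(g) = 31*(-1/27) + g*(-1/11) = -31/27 - g/11)
(-3004 - 931)/(-3367 + B(k)) = (-3004 - 931)/(-3367 + (-31/27 - 1/11*(-40))) = -3935/(-3367 + (-31/27 + 40/11)) = -3935/(-3367 + 739/297) = -3935/(-999260/297) = -3935*(-297/999260) = 233739/199852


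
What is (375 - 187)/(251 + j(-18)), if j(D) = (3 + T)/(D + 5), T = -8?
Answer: 611/817 ≈ 0.74786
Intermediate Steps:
j(D) = -5/(5 + D) (j(D) = (3 - 8)/(D + 5) = -5/(5 + D))
(375 - 187)/(251 + j(-18)) = (375 - 187)/(251 - 5/(5 - 18)) = 188/(251 - 5/(-13)) = 188/(251 - 5*(-1/13)) = 188/(251 + 5/13) = 188/(3268/13) = 188*(13/3268) = 611/817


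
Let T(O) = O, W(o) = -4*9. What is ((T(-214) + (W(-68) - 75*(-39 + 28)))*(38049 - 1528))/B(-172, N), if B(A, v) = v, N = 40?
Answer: 4199915/8 ≈ 5.2499e+5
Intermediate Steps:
W(o) = -36
((T(-214) + (W(-68) - 75*(-39 + 28)))*(38049 - 1528))/B(-172, N) = ((-214 + (-36 - 75*(-39 + 28)))*(38049 - 1528))/40 = ((-214 + (-36 - 75*(-11)))*36521)*(1/40) = ((-214 + (-36 + 825))*36521)*(1/40) = ((-214 + 789)*36521)*(1/40) = (575*36521)*(1/40) = 20999575*(1/40) = 4199915/8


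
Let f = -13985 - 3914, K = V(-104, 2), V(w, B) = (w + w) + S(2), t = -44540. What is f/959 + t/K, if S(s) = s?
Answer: 2787619/14111 ≈ 197.55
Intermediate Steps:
V(w, B) = 2 + 2*w (V(w, B) = (w + w) + 2 = 2*w + 2 = 2 + 2*w)
K = -206 (K = 2 + 2*(-104) = 2 - 208 = -206)
f = -17899
f/959 + t/K = -17899/959 - 44540/(-206) = -17899*1/959 - 44540*(-1/206) = -2557/137 + 22270/103 = 2787619/14111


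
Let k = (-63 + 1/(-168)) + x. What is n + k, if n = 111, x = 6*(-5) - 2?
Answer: 2687/168 ≈ 15.994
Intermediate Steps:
x = -32 (x = -30 - 2 = -32)
k = -15961/168 (k = (-63 + 1/(-168)) - 32 = (-63 - 1/168) - 32 = -10585/168 - 32 = -15961/168 ≈ -95.006)
n + k = 111 - 15961/168 = 2687/168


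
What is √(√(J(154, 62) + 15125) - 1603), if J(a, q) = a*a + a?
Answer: √(-1603 + √38995) ≈ 37.49*I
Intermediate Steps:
J(a, q) = a + a² (J(a, q) = a² + a = a + a²)
√(√(J(154, 62) + 15125) - 1603) = √(√(154*(1 + 154) + 15125) - 1603) = √(√(154*155 + 15125) - 1603) = √(√(23870 + 15125) - 1603) = √(√38995 - 1603) = √(-1603 + √38995)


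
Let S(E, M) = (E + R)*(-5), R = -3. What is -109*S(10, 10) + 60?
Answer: 3875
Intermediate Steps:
S(E, M) = 15 - 5*E (S(E, M) = (E - 3)*(-5) = (-3 + E)*(-5) = 15 - 5*E)
-109*S(10, 10) + 60 = -109*(15 - 5*10) + 60 = -109*(15 - 50) + 60 = -109*(-35) + 60 = 3815 + 60 = 3875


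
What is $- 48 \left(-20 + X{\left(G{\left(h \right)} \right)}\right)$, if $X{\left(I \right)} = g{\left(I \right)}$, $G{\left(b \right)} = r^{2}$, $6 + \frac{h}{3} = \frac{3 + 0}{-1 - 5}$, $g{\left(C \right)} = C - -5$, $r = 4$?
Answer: $-48$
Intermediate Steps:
$g{\left(C \right)} = 5 + C$ ($g{\left(C \right)} = C + 5 = 5 + C$)
$h = - \frac{39}{2}$ ($h = -18 + 3 \frac{3 + 0}{-1 - 5} = -18 + 3 \frac{3}{-6} = -18 + 3 \cdot 3 \left(- \frac{1}{6}\right) = -18 + 3 \left(- \frac{1}{2}\right) = -18 - \frac{3}{2} = - \frac{39}{2} \approx -19.5$)
$G{\left(b \right)} = 16$ ($G{\left(b \right)} = 4^{2} = 16$)
$X{\left(I \right)} = 5 + I$
$- 48 \left(-20 + X{\left(G{\left(h \right)} \right)}\right) = - 48 \left(-20 + \left(5 + 16\right)\right) = - 48 \left(-20 + 21\right) = \left(-48\right) 1 = -48$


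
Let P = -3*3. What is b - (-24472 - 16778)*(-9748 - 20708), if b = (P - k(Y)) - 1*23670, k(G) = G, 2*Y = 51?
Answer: -2512667409/2 ≈ -1.2563e+9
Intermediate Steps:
Y = 51/2 (Y = (½)*51 = 51/2 ≈ 25.500)
P = -9
b = -47409/2 (b = (-9 - 1*51/2) - 1*23670 = (-9 - 51/2) - 23670 = -69/2 - 23670 = -47409/2 ≈ -23705.)
b - (-24472 - 16778)*(-9748 - 20708) = -47409/2 - (-24472 - 16778)*(-9748 - 20708) = -47409/2 - (-41250)*(-30456) = -47409/2 - 1*1256310000 = -47409/2 - 1256310000 = -2512667409/2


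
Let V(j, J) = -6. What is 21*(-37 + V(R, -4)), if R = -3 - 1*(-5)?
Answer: -903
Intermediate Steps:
R = 2 (R = -3 + 5 = 2)
21*(-37 + V(R, -4)) = 21*(-37 - 6) = 21*(-43) = -903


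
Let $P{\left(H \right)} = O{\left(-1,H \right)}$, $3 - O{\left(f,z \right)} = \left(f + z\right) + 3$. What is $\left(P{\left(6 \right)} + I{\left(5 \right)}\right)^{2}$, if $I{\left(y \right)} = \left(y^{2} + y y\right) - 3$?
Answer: $1764$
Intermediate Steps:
$O{\left(f,z \right)} = - f - z$ ($O{\left(f,z \right)} = 3 - \left(\left(f + z\right) + 3\right) = 3 - \left(3 + f + z\right) = - f - z$)
$P{\left(H \right)} = 1 - H$ ($P{\left(H \right)} = \left(-1\right) \left(-1\right) - H = 1 - H$)
$I{\left(y \right)} = -3 + 2 y^{2}$ ($I{\left(y \right)} = \left(y^{2} + y^{2}\right) - 3 = 2 y^{2} - 3 = -3 + 2 y^{2}$)
$\left(P{\left(6 \right)} + I{\left(5 \right)}\right)^{2} = \left(\left(1 - 6\right) - \left(3 - 2 \cdot 5^{2}\right)\right)^{2} = \left(\left(1 - 6\right) + \left(-3 + 2 \cdot 25\right)\right)^{2} = \left(-5 + \left(-3 + 50\right)\right)^{2} = \left(-5 + 47\right)^{2} = 42^{2} = 1764$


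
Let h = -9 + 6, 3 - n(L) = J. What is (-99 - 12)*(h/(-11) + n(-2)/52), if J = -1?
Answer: -5550/143 ≈ -38.811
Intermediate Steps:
n(L) = 4 (n(L) = 3 - 1*(-1) = 3 + 1 = 4)
h = -3
(-99 - 12)*(h/(-11) + n(-2)/52) = (-99 - 12)*(-3/(-11) + 4/52) = -111*(-3*(-1/11) + 4*(1/52)) = -111*(3/11 + 1/13) = -111*50/143 = -5550/143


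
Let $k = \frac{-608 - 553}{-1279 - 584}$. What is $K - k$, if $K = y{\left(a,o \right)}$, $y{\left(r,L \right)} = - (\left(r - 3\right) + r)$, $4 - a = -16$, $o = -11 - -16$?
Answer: $- \frac{2596}{69} \approx -37.623$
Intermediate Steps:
$o = 5$ ($o = -11 + 16 = 5$)
$a = 20$ ($a = 4 - -16 = 4 + 16 = 20$)
$y{\left(r,L \right)} = 3 - 2 r$ ($y{\left(r,L \right)} = - (\left(-3 + r\right) + r) = - (-3 + 2 r) = 3 - 2 r$)
$k = \frac{43}{69}$ ($k = - \frac{1161}{-1863} = \left(-1161\right) \left(- \frac{1}{1863}\right) = \frac{43}{69} \approx 0.62319$)
$K = -37$ ($K = 3 - 40 = -37$)
$K - k = -37 - \frac{43}{69} = - \frac{2596}{69}$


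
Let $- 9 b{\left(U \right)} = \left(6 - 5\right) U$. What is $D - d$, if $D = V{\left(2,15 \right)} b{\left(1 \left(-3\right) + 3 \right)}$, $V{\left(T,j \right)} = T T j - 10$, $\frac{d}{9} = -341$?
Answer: $3069$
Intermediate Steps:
$d = -3069$ ($d = 9 \left(-341\right) = -3069$)
$V{\left(T,j \right)} = -10 + j T^{2}$ ($V{\left(T,j \right)} = T^{2} j - 10 = j T^{2} - 10 = -10 + j T^{2}$)
$b{\left(U \right)} = - \frac{U}{9}$ ($b{\left(U \right)} = - \frac{\left(6 - 5\right) U}{9} = - \frac{1 U}{9} = - \frac{U}{9}$)
$D = 0$ ($D = \left(-10 + 15 \cdot 2^{2}\right) \left(- \frac{1 \left(-3\right) + 3}{9}\right) = \left(-10 + 15 \cdot 4\right) \left(- \frac{-3 + 3}{9}\right) = \left(-10 + 60\right) \left(\left(- \frac{1}{9}\right) 0\right) = 50 \cdot 0 = 0$)
$D - d = 0 - -3069 = 0 + 3069 = 3069$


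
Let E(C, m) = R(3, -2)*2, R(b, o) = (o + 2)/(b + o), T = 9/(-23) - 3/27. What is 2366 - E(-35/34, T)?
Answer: 2366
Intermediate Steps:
T = -104/207 (T = 9*(-1/23) - 3*1/27 = -9/23 - ⅑ = -104/207 ≈ -0.50242)
R(b, o) = (2 + o)/(b + o)
E(C, m) = 0 (E(C, m) = ((2 - 2)/(3 - 2))*2 = (0/1)*2 = (1*0)*2 = 0*2 = 0)
2366 - E(-35/34, T) = 2366 - 1*0 = 2366 + 0 = 2366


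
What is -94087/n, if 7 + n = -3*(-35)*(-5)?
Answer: 13441/76 ≈ 176.86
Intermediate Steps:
n = -532 (n = -7 - 3*(-35)*(-5) = -7 + 105*(-5) = -7 - 525 = -532)
-94087/n = -94087/(-532) = -94087*(-1/532) = 13441/76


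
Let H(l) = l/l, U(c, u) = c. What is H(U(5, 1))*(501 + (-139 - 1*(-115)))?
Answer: 477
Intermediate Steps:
H(l) = 1
H(U(5, 1))*(501 + (-139 - 1*(-115))) = 1*(501 + (-139 - 1*(-115))) = 1*(501 + (-139 + 115)) = 1*(501 - 24) = 1*477 = 477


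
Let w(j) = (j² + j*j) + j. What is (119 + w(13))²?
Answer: 220900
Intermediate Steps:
w(j) = j + 2*j² (w(j) = (j² + j²) + j = 2*j² + j = j + 2*j²)
(119 + w(13))² = (119 + 13*(1 + 2*13))² = (119 + 13*(1 + 26))² = (119 + 13*27)² = (119 + 351)² = 470² = 220900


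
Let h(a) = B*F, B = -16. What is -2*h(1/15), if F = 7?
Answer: 224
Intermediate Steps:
h(a) = -112 (h(a) = -16*7 = -112)
-2*h(1/15) = -2*(-112) = 224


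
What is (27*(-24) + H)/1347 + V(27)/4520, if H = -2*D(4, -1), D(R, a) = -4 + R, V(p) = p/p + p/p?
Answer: -487711/1014740 ≈ -0.48063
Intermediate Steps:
V(p) = 2 (V(p) = 1 + 1 = 2)
H = 0 (H = -2*(-4 + 4) = -2*0 = 0)
(27*(-24) + H)/1347 + V(27)/4520 = (27*(-24) + 0)/1347 + 2/4520 = (-648 + 0)*(1/1347) + 2*(1/4520) = -648*1/1347 + 1/2260 = -216/449 + 1/2260 = -487711/1014740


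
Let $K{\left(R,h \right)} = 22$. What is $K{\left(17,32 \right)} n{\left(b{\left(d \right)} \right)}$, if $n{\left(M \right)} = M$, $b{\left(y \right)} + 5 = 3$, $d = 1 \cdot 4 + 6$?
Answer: $-44$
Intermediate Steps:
$d = 10$ ($d = 4 + 6 = 10$)
$b{\left(y \right)} = -2$ ($b{\left(y \right)} = -5 + 3 = -2$)
$K{\left(17,32 \right)} n{\left(b{\left(d \right)} \right)} = 22 \left(-2\right) = -44$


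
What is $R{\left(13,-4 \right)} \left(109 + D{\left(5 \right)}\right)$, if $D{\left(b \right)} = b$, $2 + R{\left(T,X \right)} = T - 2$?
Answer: $1026$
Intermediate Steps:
$R{\left(T,X \right)} = -4 + T$ ($R{\left(T,X \right)} = -2 + \left(T - 2\right) = -2 + \left(-2 + T\right) = -4 + T$)
$R{\left(13,-4 \right)} \left(109 + D{\left(5 \right)}\right) = \left(-4 + 13\right) \left(109 + 5\right) = 9 \cdot 114 = 1026$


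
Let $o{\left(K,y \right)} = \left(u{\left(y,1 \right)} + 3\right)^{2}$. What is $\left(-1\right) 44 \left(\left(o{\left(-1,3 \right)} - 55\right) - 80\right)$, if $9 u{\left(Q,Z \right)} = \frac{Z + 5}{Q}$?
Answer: $\frac{444136}{81} \approx 5483.2$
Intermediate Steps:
$u{\left(Q,Z \right)} = \frac{5 + Z}{9 Q}$ ($u{\left(Q,Z \right)} = \frac{\left(Z + 5\right) \frac{1}{Q}}{9} = \frac{\left(5 + Z\right) \frac{1}{Q}}{9} = \frac{\frac{1}{Q} \left(5 + Z\right)}{9} = \frac{5 + Z}{9 Q}$)
$o{\left(K,y \right)} = \left(3 + \frac{2}{3 y}\right)^{2}$ ($o{\left(K,y \right)} = \left(\frac{5 + 1}{9 y} + 3\right)^{2} = \left(\frac{1}{9} \frac{1}{y} 6 + 3\right)^{2} = \left(\frac{2}{3 y} + 3\right)^{2} = \left(3 + \frac{2}{3 y}\right)^{2}$)
$\left(-1\right) 44 \left(\left(o{\left(-1,3 \right)} - 55\right) - 80\right) = \left(-1\right) 44 \left(\left(\frac{\left(2 + 9 \cdot 3\right)^{2}}{9 \cdot 9} - 55\right) - 80\right) = - 44 \left(\left(\frac{1}{9} \cdot \frac{1}{9} \left(2 + 27\right)^{2} - 55\right) - 80\right) = - 44 \left(\left(\frac{1}{9} \cdot \frac{1}{9} \cdot 29^{2} - 55\right) - 80\right) = - 44 \left(\left(\frac{1}{9} \cdot \frac{1}{9} \cdot 841 - 55\right) - 80\right) = - 44 \left(\left(\frac{841}{81} - 55\right) - 80\right) = - 44 \left(- \frac{3614}{81} - 80\right) = \left(-44\right) \left(- \frac{10094}{81}\right) = \frac{444136}{81}$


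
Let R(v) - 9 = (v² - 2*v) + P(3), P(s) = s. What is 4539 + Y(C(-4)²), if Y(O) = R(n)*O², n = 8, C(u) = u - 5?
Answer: 398199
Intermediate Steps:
C(u) = -5 + u
R(v) = 12 + v² - 2*v (R(v) = 9 + ((v² - 2*v) + 3) = 9 + (3 + v² - 2*v) = 12 + v² - 2*v)
Y(O) = 60*O² (Y(O) = (12 + 8² - 2*8)*O² = (12 + 64 - 16)*O² = 60*O²)
4539 + Y(C(-4)²) = 4539 + 60*((-5 - 4)²)² = 4539 + 60*((-9)²)² = 4539 + 60*81² = 4539 + 60*6561 = 4539 + 393660 = 398199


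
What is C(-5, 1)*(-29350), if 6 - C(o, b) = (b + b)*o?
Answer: -469600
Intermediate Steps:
C(o, b) = 6 - 2*b*o (C(o, b) = 6 - (b + b)*o = 6 - 2*b*o)
C(-5, 1)*(-29350) = (6 - 2*1*(-5))*(-29350) = (6 + 10)*(-29350) = 16*(-29350) = -469600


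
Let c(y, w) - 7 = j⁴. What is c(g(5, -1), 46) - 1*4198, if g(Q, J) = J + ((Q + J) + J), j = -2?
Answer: -4175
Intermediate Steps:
g(Q, J) = Q + 3*J (g(Q, J) = J + ((J + Q) + J) = J + (Q + 2*J) = Q + 3*J)
c(y, w) = 23 (c(y, w) = 7 + (-2)⁴ = 7 + 16 = 23)
c(g(5, -1), 46) - 1*4198 = 23 - 1*4198 = 23 - 4198 = -4175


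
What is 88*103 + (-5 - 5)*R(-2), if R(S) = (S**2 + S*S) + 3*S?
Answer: 9044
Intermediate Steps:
R(S) = 2*S**2 + 3*S (R(S) = (S**2 + S**2) + 3*S = 2*S**2 + 3*S)
88*103 + (-5 - 5)*R(-2) = 88*103 + (-5 - 5)*(-2*(3 + 2*(-2))) = 9064 - (-20)*(3 - 4) = 9064 - (-20)*(-1) = 9064 - 10*2 = 9064 - 20 = 9044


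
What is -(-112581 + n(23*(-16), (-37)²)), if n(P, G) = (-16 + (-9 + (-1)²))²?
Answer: 112005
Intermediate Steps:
n(P, G) = 576 (n(P, G) = (-16 + (-9 + 1))² = (-16 - 8)² = (-24)² = 576)
-(-112581 + n(23*(-16), (-37)²)) = -(-112581 + 576) = -1*(-112005) = 112005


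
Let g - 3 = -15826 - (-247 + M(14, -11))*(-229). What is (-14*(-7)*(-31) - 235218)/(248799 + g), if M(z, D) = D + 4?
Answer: -119128/87405 ≈ -1.3629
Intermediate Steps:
M(z, D) = 4 + D
g = -73989 (g = 3 + (-15826 - (-247 + (4 - 11))*(-229)) = 3 + (-15826 - (-247 - 7)*(-229)) = 3 + (-15826 - (-254)*(-229)) = 3 + (-15826 - 1*58166) = 3 + (-15826 - 58166) = 3 - 73992 = -73989)
(-14*(-7)*(-31) - 235218)/(248799 + g) = (-14*(-7)*(-31) - 235218)/(248799 - 73989) = (98*(-31) - 235218)/174810 = (-3038 - 235218)*(1/174810) = -238256*1/174810 = -119128/87405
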